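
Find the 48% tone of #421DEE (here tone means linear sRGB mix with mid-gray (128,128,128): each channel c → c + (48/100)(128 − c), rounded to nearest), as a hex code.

#604DB9

#421DEE is rgb(66, 29, 238).
Per channel, c → c + 0.48(128 − c):
  R: 66 + 0.48×(128−66) = 66 + 29.76 = 95.76 → 96
  G: 29 + 0.48×(128−29) = 29 + 47.52 = 76.52 → 77
  B: 238 + 0.48×(128−238) = 238 − 52.8 = 185.2 → 185
rgb(96, 77, 185) = #604DB9.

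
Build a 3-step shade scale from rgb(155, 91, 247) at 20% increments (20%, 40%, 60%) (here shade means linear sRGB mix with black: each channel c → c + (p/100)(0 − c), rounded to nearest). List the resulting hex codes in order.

20%: (155 − 31 = 124→124, 91 − 18.2 = 72.8→73, 247 − 49.4 = 197.6→198) → #7c49c6
40%: (155 − 62 = 93→93, 91 − 36.4 = 54.6→55, 247 − 98.8 = 148.2→148) → #5d3794
60%: (155 − 93 = 62→62, 91 − 54.6 = 36.4→36, 247 − 148.2 = 98.8→99) → #3e2463

#7c49c6, #5d3794, #3e2463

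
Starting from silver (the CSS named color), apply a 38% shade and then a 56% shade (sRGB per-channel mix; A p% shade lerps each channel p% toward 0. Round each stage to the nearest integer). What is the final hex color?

#343434

CSS silver is rgb(192, 192, 192).
Lerp each channel 38% toward 0:
  R: 192 − 72.96 = 119.04 → 119
  G: 192 + 0.38×(0−192) = 192 − 72.96 = 119.04 → 119
  B: 192 − 72.96 = 119.04 → 119
After the shade: rgb(119, 119, 119) = #777777.
Per channel, c → c + 0.56(0 − c):
  R: 119 − 66.64 = 52.36 → 52
  G: 119 − 66.64 = 52.36 → 52
  B: 119 − 66.64 = 52.36 → 52
rgb(52, 52, 52) = #343434.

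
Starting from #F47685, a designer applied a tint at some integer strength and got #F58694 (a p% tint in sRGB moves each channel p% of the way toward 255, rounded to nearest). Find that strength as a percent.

12%

#F47685 is rgb(244, 118, 133); #F58694 is rgb(245, 134, 148).
On the G channel (widest range): 134 ≈ 118 + (p/100)(255 − 118), so p ≈ 100×(134 − 118)/(255 − 118) = 1600/137 = 11.68.
p = 12 reproduces all three channels after rounding.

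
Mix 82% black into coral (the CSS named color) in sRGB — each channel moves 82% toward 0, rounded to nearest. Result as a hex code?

#2E170E

CSS coral is rgb(255, 127, 80).
Per channel, c → c + 0.82(0 − c):
  R: 255 + 0.82×(0−255) = 255 − 209.1 = 45.9 → 46
  G: 127 − 104.14 = 22.86 → 23
  B: 80 + 0.82×(0−80) = 80 − 65.6 = 14.4 → 14
rgb(46, 23, 14) = #2E170E.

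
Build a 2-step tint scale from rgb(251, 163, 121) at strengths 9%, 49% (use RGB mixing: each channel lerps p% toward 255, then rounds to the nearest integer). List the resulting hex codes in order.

9%: (251→251, 163 + 8.28 = 171.28→171, 121 + 12.06 = 133.06→133) → #FBAB85
49%: (251 + 1.96 = 252.96→253, 163 + 45.08 = 208.08→208, 121 + 65.66 = 186.66→187) → #FDD0BB

#FBAB85, #FDD0BB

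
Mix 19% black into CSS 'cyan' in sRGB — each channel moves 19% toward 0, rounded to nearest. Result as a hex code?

#00CFCF

CSS cyan is rgb(0, 255, 255).
Per channel, c → c + 0.19(0 − c):
  R: 0 + 0 = 0 → 0
  G: 255 − 48.45 = 206.55 → 207
  B: 255 − 48.45 = 206.55 → 207
rgb(0, 207, 207) = #00CFCF.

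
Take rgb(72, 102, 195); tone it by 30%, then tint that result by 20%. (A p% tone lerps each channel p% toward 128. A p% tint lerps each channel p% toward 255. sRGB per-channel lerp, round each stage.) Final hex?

A 30% tone moves each channel 30% toward 128:
  R: 72 + 16.8 = 88.8 → 89
  G: 102 + 7.8 = 109.8 → 110
  B: 195 + 0.3×(128−195) = 195 − 20.1 = 174.9 → 175
After the tone: rgb(89, 110, 175) = #596eaf.
Per channel, c → c + 0.2(255 − c):
  R: 89 + 33.2 = 122.2 → 122
  G: 110 + 0.2×(255−110) = 110 + 29 = 139 → 139
  B: 175 + 16 = 191 → 191
rgb(122, 139, 191) = #7a8bbf.

#7a8bbf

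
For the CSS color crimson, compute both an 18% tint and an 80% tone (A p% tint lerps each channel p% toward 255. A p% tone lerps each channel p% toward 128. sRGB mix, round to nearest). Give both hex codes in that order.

CSS crimson is rgb(220, 20, 60).
18% tint:
  R: 220 + 6.3 = 226.3 → 226
  G: 20 + 0.18×(255−20) = 20 + 42.3 = 62.3 → 62
  B: 60 + 0.18×(255−60) = 60 + 35.1 = 95.1 → 95
  → #e23e5f
80% tone:
  R: 220 − 73.6 = 146.4 → 146
  G: 20 + 86.4 = 106.4 → 106
  B: 60 + 54.4 = 114.4 → 114
  → #926a72

#e23e5f, #926a72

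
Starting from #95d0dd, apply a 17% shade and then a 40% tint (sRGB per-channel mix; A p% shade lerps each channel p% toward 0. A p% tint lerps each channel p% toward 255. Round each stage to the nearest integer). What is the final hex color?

#b0ced4

#95d0dd is rgb(149, 208, 221).
Per channel, c → c + 0.17(0 − c):
  R: 149 + 0.17×(0−149) = 149 − 25.33 = 123.67 → 124
  G: 208 + 0.17×(0−208) = 208 − 35.36 = 172.64 → 173
  B: 221 − 37.57 = 183.43 → 183
After the shade: rgb(124, 173, 183) = #7cadb7.
Lerp each channel 40% toward 255:
  R: 124 + 52.4 = 176.4 → 176
  G: 173 + 0.4×(255−173) = 173 + 32.8 = 205.8 → 206
  B: 183 + 0.4×(255−183) = 183 + 28.8 = 211.8 → 212
rgb(176, 206, 212) = #b0ced4.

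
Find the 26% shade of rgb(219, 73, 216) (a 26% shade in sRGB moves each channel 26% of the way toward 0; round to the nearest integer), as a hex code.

#A236A0

Lerp each channel 26% toward 0:
  R: 219 − 56.94 = 162.06 → 162
  G: 73 + 0.26×(0−73) = 73 − 18.98 = 54.02 → 54
  B: 216 + 0.26×(0−216) = 216 − 56.16 = 159.84 → 160
rgb(162, 54, 160) = #A236A0.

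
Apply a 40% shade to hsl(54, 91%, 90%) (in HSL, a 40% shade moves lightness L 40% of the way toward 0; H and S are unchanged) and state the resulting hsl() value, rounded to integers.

L moves 40% from 90 toward 0: 90 − 36 = 54 → 54.
H and S are unchanged.

hsl(54, 91%, 54%)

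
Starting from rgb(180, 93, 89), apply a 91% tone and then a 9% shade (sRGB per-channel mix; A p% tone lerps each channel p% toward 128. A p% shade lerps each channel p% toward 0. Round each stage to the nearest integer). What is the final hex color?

#797271

Per channel, c → c + 0.91(128 − c):
  R: 180 − 47.32 = 132.68 → 133
  G: 93 + 31.85 = 124.85 → 125
  B: 89 + 0.91×(128−89) = 89 + 35.49 = 124.49 → 124
After the tone: rgb(133, 125, 124) = #857d7c.
Per channel, c → c + 0.09(0 − c):
  R: 133 − 11.97 = 121.03 → 121
  G: 125 + 0.09×(0−125) = 125 − 11.25 = 113.75 → 114
  B: 124 + 0.09×(0−124) = 124 − 11.16 = 112.84 → 113
rgb(121, 114, 113) = #797271.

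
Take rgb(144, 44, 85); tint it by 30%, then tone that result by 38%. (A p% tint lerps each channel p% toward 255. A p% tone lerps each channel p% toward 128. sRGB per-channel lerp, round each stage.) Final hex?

#9E7385

Per channel, c → c + 0.3(255 − c):
  R: 144 + 0.3×(255−144) = 144 + 33.3 = 177.3 → 177
  G: 44 + 0.3×(255−44) = 44 + 63.3 = 107.3 → 107
  B: 85 + 0.3×(255−85) = 85 + 51 = 136 → 136
After the tint: rgb(177, 107, 136) = #B16B88.
Per channel, c → c + 0.38(128 − c):
  R: 177 − 18.62 = 158.38 → 158
  G: 107 + 0.38×(128−107) = 107 + 7.98 = 114.98 → 115
  B: 136 + 0.38×(128−136) = 136 − 3.04 = 132.96 → 133
rgb(158, 115, 133) = #9E7385.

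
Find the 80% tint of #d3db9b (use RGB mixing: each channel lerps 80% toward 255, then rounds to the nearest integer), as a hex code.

#f6f8eb

#d3db9b is rgb(211, 219, 155).
An 80% tint moves each channel 80% toward 255:
  R: 211 + 0.8×(255−211) = 211 + 35.2 = 246.2 → 246
  G: 219 + 28.8 = 247.8 → 248
  B: 155 + 0.8×(255−155) = 155 + 80 = 235 → 235
rgb(246, 248, 235) = #f6f8eb.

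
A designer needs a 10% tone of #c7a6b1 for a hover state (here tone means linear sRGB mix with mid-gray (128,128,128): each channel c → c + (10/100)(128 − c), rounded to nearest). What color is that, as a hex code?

#c0a2ac

#c7a6b1 is rgb(199, 166, 177).
Lerp each channel 10% toward 128:
  R: 199 + 0.1×(128−199) = 199 − 7.1 = 191.9 → 192
  G: 166 + 0.1×(128−166) = 166 − 3.8 = 162.2 → 162
  B: 177 − 4.9 = 172.1 → 172
rgb(192, 162, 172) = #c0a2ac.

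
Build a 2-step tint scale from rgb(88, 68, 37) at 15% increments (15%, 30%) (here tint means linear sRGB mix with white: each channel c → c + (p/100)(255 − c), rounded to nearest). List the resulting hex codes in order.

#716046, #8A7C66

15%: (88 + 25.05 = 113.05→113, 68 + 28.05 = 96.05→96, 37 + 32.7 = 69.7→70) → #716046
30%: (88 + 50.1 = 138.1→138, 68 + 56.1 = 124.1→124, 37 + 65.4 = 102.4→102) → #8A7C66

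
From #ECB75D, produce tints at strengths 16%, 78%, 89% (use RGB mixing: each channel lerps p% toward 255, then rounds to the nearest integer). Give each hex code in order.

#EFC377, #FBEFDB, #FDF7ED

#ECB75D is rgb(236, 183, 93).
16%: (236 + 3.04 = 239.04→239, 183 + 11.52 = 194.52→195, 93 + 25.92 = 118.92→119) → #EFC377
78%: (236 + 14.82 = 250.82→251, 183 + 56.16 = 239.16→239, 93 + 126.36 = 219.36→219) → #FBEFDB
89%: (236 + 16.91 = 252.91→253, 183 + 64.08 = 247.08→247, 93 + 144.18 = 237.18→237) → #FDF7ED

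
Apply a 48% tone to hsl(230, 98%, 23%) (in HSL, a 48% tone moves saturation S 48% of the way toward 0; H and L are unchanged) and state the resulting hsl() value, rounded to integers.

S moves 48% from 98 toward 0: 98 − 47.04 = 50.96 → 51.
H and L are unchanged.

hsl(230, 51%, 23%)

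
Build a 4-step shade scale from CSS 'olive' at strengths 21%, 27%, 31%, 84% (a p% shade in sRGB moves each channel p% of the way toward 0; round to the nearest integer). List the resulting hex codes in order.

CSS olive is rgb(128, 128, 0).
21%: (128 − 26.88 = 101.12→101, 128 − 26.88 = 101.12→101, 0→0) → #656500
27%: (128 − 34.56 = 93.44→93, 128 − 34.56 = 93.44→93, 0→0) → #5d5d00
31%: (128 − 39.68 = 88.32→88, 128 − 39.68 = 88.32→88, 0→0) → #585800
84%: (128 − 107.52 = 20.48→20, 128 − 107.52 = 20.48→20, 0→0) → #141400

#656500, #5d5d00, #585800, #141400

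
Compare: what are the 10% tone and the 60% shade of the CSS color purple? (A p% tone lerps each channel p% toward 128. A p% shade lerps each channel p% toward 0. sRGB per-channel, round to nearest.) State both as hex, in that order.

CSS purple is rgb(128, 0, 128).
10% tone:
  R: 128 + 0 = 128 → 128
  G: 0 + 0.1×(128−0) = 0 + 12.8 = 12.8 → 13
  B: 128 + 0 = 128 → 128
  → #800d80
60% shade:
  R: 128 + 0.6×(0−128) = 128 − 76.8 = 51.2 → 51
  G: 0 + 0 = 0 → 0
  B: 128 + 0.6×(0−128) = 128 − 76.8 = 51.2 → 51
  → #330033

#800d80, #330033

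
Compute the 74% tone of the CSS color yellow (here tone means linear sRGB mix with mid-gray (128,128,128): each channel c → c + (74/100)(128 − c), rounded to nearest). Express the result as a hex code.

#A1A15F

CSS yellow is rgb(255, 255, 0).
Per channel, c → c + 0.74(128 − c):
  R: 255 + 0.74×(128−255) = 255 − 93.98 = 161.02 → 161
  G: 255 − 93.98 = 161.02 → 161
  B: 0 + 0.74×(128−0) = 0 + 94.72 = 94.72 → 95
rgb(161, 161, 95) = #A1A15F.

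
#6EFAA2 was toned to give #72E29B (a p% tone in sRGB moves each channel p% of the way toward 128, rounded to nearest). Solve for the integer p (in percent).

#6EFAA2 is rgb(110, 250, 162); #72E29B is rgb(114, 226, 155).
On the G channel (widest range): 226 ≈ 250 + (p/100)(128 − 250), so p ≈ 100×(226 − 250)/(128 − 250) = -2400/-122 = 19.67.
p = 20 reproduces all three channels after rounding.

20%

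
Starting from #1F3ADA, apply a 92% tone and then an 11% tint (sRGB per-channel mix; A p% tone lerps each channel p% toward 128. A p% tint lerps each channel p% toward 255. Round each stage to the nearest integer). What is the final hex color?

#878994

#1F3ADA is rgb(31, 58, 218).
Lerp each channel 92% toward 128:
  R: 31 + 0.92×(128−31) = 31 + 89.24 = 120.24 → 120
  G: 58 + 64.4 = 122.4 → 122
  B: 218 + 0.92×(128−218) = 218 − 82.8 = 135.2 → 135
After the tone: rgb(120, 122, 135) = #787A87.
Per channel, c → c + 0.11(255 − c):
  R: 120 + 0.11×(255−120) = 120 + 14.85 = 134.85 → 135
  G: 122 + 0.11×(255−122) = 122 + 14.63 = 136.63 → 137
  B: 135 + 0.11×(255−135) = 135 + 13.2 = 148.2 → 148
rgb(135, 137, 148) = #878994.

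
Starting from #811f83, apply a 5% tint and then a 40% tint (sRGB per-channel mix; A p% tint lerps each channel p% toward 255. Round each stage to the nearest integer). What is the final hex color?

#b77fb8

#811f83 is rgb(129, 31, 131).
A 5% tint moves each channel 5% toward 255:
  R: 129 + 6.3 = 135.3 → 135
  G: 31 + 0.05×(255−31) = 31 + 11.2 = 42.2 → 42
  B: 131 + 0.05×(255−131) = 131 + 6.2 = 137.2 → 137
After the tint: rgb(135, 42, 137) = #872a89.
Per channel, c → c + 0.4(255 − c):
  R: 135 + 0.4×(255−135) = 135 + 48 = 183 → 183
  G: 42 + 85.2 = 127.2 → 127
  B: 137 + 0.4×(255−137) = 137 + 47.2 = 184.2 → 184
rgb(183, 127, 184) = #b77fb8.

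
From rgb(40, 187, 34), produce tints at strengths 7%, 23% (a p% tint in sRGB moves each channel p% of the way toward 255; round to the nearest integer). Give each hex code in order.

#37c031, #59cb55

7%: (40 + 15.05 = 55.05→55, 187 + 4.76 = 191.76→192, 34 + 15.47 = 49.47→49) → #37c031
23%: (40 + 49.45 = 89.45→89, 187 + 15.64 = 202.64→203, 34 + 50.83 = 84.83→85) → #59cb55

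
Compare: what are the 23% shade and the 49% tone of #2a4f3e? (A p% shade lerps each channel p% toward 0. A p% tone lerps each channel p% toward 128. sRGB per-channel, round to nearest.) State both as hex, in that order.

#203d30, #54675e

#2a4f3e is rgb(42, 79, 62).
23% shade:
  R: 42 + 0.23×(0−42) = 42 − 9.66 = 32.34 → 32
  G: 79 − 18.17 = 60.83 → 61
  B: 62 − 14.26 = 47.74 → 48
  → #203d30
49% tone:
  R: 42 + 42.14 = 84.14 → 84
  G: 79 + 0.49×(128−79) = 79 + 24.01 = 103.01 → 103
  B: 62 + 32.34 = 94.34 → 94
  → #54675e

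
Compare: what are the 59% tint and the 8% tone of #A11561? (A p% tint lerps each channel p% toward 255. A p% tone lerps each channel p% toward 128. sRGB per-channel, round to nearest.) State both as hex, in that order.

#D89FBE, #9E1E63

#A11561 is rgb(161, 21, 97).
59% tint:
  R: 161 + 55.46 = 216.46 → 216
  G: 21 + 138.06 = 159.06 → 159
  B: 97 + 93.22 = 190.22 → 190
  → #D89FBE
8% tone:
  R: 161 + 0.08×(128−161) = 161 − 2.64 = 158.36 → 158
  G: 21 + 0.08×(128−21) = 21 + 8.56 = 29.56 → 30
  B: 97 + 0.08×(128−97) = 97 + 2.48 = 99.48 → 99
  → #9E1E63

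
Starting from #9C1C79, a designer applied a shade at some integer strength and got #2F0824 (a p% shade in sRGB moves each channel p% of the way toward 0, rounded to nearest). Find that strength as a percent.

70%

#9C1C79 is rgb(156, 28, 121); #2F0824 is rgb(47, 8, 36).
On the R channel (widest range): 47 ≈ 156 + (p/100)(0 − 156), so p ≈ 100×(47 − 156)/(0 − 156) = -10900/-156 = 69.87.
p = 70 reproduces all three channels after rounding.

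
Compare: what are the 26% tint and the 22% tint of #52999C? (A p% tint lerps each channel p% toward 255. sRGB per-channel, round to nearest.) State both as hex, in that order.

#52999C is rgb(82, 153, 156).
26% tint:
  R: 82 + 0.26×(255−82) = 82 + 44.98 = 126.98 → 127
  G: 153 + 0.26×(255−153) = 153 + 26.52 = 179.52 → 180
  B: 156 + 0.26×(255−156) = 156 + 25.74 = 181.74 → 182
  → #7FB4B6
22% tint:
  R: 82 + 38.06 = 120.06 → 120
  G: 153 + 22.44 = 175.44 → 175
  B: 156 + 0.22×(255−156) = 156 + 21.78 = 177.78 → 178
  → #78AFB2

#7FB4B6, #78AFB2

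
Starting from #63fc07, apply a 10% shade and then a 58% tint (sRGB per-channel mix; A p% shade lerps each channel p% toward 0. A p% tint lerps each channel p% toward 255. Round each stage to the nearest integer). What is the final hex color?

#b9f396

#63fc07 is rgb(99, 252, 7).
A 10% shade moves each channel 10% toward 0:
  R: 99 − 9.9 = 89.1 → 89
  G: 252 − 25.2 = 226.8 → 227
  B: 7 − 0.7 = 6.3 → 6
After the shade: rgb(89, 227, 6) = #59e306.
Per channel, c → c + 0.58(255 − c):
  R: 89 + 0.58×(255−89) = 89 + 96.28 = 185.28 → 185
  G: 227 + 0.58×(255−227) = 227 + 16.24 = 243.24 → 243
  B: 6 + 144.42 = 150.42 → 150
rgb(185, 243, 150) = #b9f396.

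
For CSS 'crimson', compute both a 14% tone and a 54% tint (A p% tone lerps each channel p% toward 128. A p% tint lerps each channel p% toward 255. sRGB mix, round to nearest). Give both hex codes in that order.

#CF2346, #EF93A5

CSS crimson is rgb(220, 20, 60).
14% tone:
  R: 220 − 12.88 = 207.12 → 207
  G: 20 + 0.14×(128−20) = 20 + 15.12 = 35.12 → 35
  B: 60 + 0.14×(128−60) = 60 + 9.52 = 69.52 → 70
  → #CF2346
54% tint:
  R: 220 + 0.54×(255−220) = 220 + 18.9 = 238.9 → 239
  G: 20 + 126.9 = 146.9 → 147
  B: 60 + 105.3 = 165.3 → 165
  → #EF93A5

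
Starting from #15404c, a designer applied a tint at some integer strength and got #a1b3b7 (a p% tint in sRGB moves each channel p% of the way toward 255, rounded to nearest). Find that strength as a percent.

60%

#15404c is rgb(21, 64, 76); #a1b3b7 is rgb(161, 179, 183).
On the R channel (widest range): 161 ≈ 21 + (p/100)(255 − 21), so p ≈ 100×(161 − 21)/(255 − 21) = 14000/234 = 59.83.
p = 60 reproduces all three channels after rounding.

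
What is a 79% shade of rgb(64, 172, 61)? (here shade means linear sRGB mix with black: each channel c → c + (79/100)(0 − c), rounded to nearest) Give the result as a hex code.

#0D240D

Lerp each channel 79% toward 0:
  R: 64 − 50.56 = 13.44 → 13
  G: 172 − 135.88 = 36.12 → 36
  B: 61 − 48.19 = 12.81 → 13
rgb(13, 36, 13) = #0D240D.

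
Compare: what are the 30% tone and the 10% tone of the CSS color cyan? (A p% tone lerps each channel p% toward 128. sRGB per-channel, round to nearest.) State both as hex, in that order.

#26D9D9, #0DF2F2

CSS cyan is rgb(0, 255, 255).
30% tone:
  R: 0 + 0.3×(128−0) = 0 + 38.4 = 38.4 → 38
  G: 255 + 0.3×(128−255) = 255 − 38.1 = 216.9 → 217
  B: 255 + 0.3×(128−255) = 255 − 38.1 = 216.9 → 217
  → #26D9D9
10% tone:
  R: 0 + 0.1×(128−0) = 0 + 12.8 = 12.8 → 13
  G: 255 + 0.1×(128−255) = 255 − 12.7 = 242.3 → 242
  B: 255 − 12.7 = 242.3 → 242
  → #0DF2F2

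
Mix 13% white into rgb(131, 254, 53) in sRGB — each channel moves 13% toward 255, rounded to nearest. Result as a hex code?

Lerp each channel 13% toward 255:
  R: 131 + 0.13×(255−131) = 131 + 16.12 = 147.12 → 147
  G: 254 + 0.13×(255−254) = 254 + 0.13 = 254.13 → 254
  B: 53 + 0.13×(255−53) = 53 + 26.26 = 79.26 → 79
rgb(147, 254, 79) = #93FE4F.

#93FE4F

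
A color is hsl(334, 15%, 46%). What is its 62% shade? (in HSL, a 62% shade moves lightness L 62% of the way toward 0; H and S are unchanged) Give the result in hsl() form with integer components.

L moves 62% from 46 toward 0: 46 − 28.52 = 17.48 → 17.
H and S are unchanged.

hsl(334, 15%, 17%)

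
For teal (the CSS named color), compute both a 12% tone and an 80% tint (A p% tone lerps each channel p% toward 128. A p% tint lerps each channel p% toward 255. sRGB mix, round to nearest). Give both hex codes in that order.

#0f8080, #cce6e6

CSS teal is rgb(0, 128, 128).
12% tone:
  R: 0 + 0.12×(128−0) = 0 + 15.36 = 15.36 → 15
  G: 128 + 0 = 128 → 128
  B: 128 + 0.12×(128−128) = 128 + 0 = 128 → 128
  → #0f8080
80% tint:
  R: 0 + 204 = 204 → 204
  G: 128 + 101.6 = 229.6 → 230
  B: 128 + 0.8×(255−128) = 128 + 101.6 = 229.6 → 230
  → #cce6e6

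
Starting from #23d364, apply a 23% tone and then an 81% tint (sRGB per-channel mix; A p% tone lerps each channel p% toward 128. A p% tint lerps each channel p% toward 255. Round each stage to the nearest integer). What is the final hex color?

#23d364 is rgb(35, 211, 100).
Per channel, c → c + 0.23(128 − c):
  R: 35 + 21.39 = 56.39 → 56
  G: 211 + 0.23×(128−211) = 211 − 19.09 = 191.91 → 192
  B: 100 + 6.44 = 106.44 → 106
After the tone: rgb(56, 192, 106) = #38c06a.
Per channel, c → c + 0.81(255 − c):
  R: 56 + 0.81×(255−56) = 56 + 161.19 = 217.19 → 217
  G: 192 + 0.81×(255−192) = 192 + 51.03 = 243.03 → 243
  B: 106 + 120.69 = 226.69 → 227
rgb(217, 243, 227) = #d9f3e3.

#d9f3e3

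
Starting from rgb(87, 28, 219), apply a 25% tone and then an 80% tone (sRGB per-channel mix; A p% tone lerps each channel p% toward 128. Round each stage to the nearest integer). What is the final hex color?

#7A718E

A 25% tone moves each channel 25% toward 128:
  R: 87 + 10.25 = 97.25 → 97
  G: 28 + 25 = 53 → 53
  B: 219 + 0.25×(128−219) = 219 − 22.75 = 196.25 → 196
After the tone: rgb(97, 53, 196) = #6135C4.
An 80% tone moves each channel 80% toward 128:
  R: 97 + 24.8 = 121.8 → 122
  G: 53 + 60 = 113 → 113
  B: 196 + 0.8×(128−196) = 196 − 54.4 = 141.6 → 142
rgb(122, 113, 142) = #7A718E.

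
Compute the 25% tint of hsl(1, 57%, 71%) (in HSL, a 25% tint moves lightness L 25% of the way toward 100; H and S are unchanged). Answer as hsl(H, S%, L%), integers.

hsl(1, 57%, 78%)

L moves 25% from 71 toward 100: 71 + 7.25 = 78.25 → 78.
H and S are unchanged.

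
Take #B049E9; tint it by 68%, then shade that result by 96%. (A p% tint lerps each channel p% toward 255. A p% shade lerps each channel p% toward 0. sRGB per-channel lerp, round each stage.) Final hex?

#09080A

#B049E9 is rgb(176, 73, 233).
A 68% tint moves each channel 68% toward 255:
  R: 176 + 0.68×(255−176) = 176 + 53.72 = 229.72 → 230
  G: 73 + 123.76 = 196.76 → 197
  B: 233 + 14.96 = 247.96 → 248
After the tint: rgb(230, 197, 248) = #E6C5F8.
Lerp each channel 96% toward 0:
  R: 230 + 0.96×(0−230) = 230 − 220.8 = 9.2 → 9
  G: 197 − 189.12 = 7.88 → 8
  B: 248 + 0.96×(0−248) = 248 − 238.08 = 9.92 → 10
rgb(9, 8, 10) = #09080A.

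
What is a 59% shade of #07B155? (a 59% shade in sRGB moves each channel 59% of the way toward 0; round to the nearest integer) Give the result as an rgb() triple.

#07B155 is rgb(7, 177, 85).
A 59% shade moves each channel 59% toward 0:
  R: 7 − 4.13 = 2.87 → 3
  G: 177 − 104.43 = 72.57 → 73
  B: 85 + 0.59×(0−85) = 85 − 50.15 = 34.85 → 35

rgb(3, 73, 35)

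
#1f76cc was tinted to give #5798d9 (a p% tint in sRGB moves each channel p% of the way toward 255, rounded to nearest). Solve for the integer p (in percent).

#1f76cc is rgb(31, 118, 204); #5798d9 is rgb(87, 152, 217).
On the R channel (widest range): 87 ≈ 31 + (p/100)(255 − 31), so p ≈ 100×(87 − 31)/(255 − 31) = 5600/224 = 25.00.
p = 25 reproduces all three channels after rounding.

25%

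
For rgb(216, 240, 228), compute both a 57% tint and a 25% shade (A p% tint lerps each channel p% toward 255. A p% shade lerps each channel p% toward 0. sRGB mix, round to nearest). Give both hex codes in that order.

#eef9f3, #a2b4ab

57% tint:
  R: 216 + 0.57×(255−216) = 216 + 22.23 = 238.23 → 238
  G: 240 + 8.55 = 248.55 → 249
  B: 228 + 0.57×(255−228) = 228 + 15.39 = 243.39 → 243
  → #eef9f3
25% shade:
  R: 216 + 0.25×(0−216) = 216 − 54 = 162 → 162
  G: 240 + 0.25×(0−240) = 240 − 60 = 180 → 180
  B: 228 − 57 = 171 → 171
  → #a2b4ab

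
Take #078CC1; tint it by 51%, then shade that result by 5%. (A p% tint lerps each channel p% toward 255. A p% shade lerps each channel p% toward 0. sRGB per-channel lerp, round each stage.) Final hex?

#078CC1 is rgb(7, 140, 193).
A 51% tint moves each channel 51% toward 255:
  R: 7 + 126.48 = 133.48 → 133
  G: 140 + 0.51×(255−140) = 140 + 58.65 = 198.65 → 199
  B: 193 + 31.62 = 224.62 → 225
After the tint: rgb(133, 199, 225) = #85C7E1.
Per channel, c → c + 0.05(0 − c):
  R: 133 + 0.05×(0−133) = 133 − 6.65 = 126.35 → 126
  G: 199 + 0.05×(0−199) = 199 − 9.95 = 189.05 → 189
  B: 225 − 11.25 = 213.75 → 214
rgb(126, 189, 214) = #7EBDD6.

#7EBDD6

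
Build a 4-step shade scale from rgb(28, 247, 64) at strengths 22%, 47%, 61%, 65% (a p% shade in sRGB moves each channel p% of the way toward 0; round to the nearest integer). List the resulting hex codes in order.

#16C132, #0F8322, #0B6019, #0A5616

22%: (28 − 6.16 = 21.84→22, 247 − 54.34 = 192.66→193, 64 − 14.08 = 49.92→50) → #16C132
47%: (28 − 13.16 = 14.84→15, 247 − 116.09 = 130.91→131, 64 − 30.08 = 33.92→34) → #0F8322
61%: (28 − 17.08 = 10.92→11, 247 − 150.67 = 96.33→96, 64 − 39.04 = 24.96→25) → #0B6019
65%: (28 − 18.2 = 9.8→10, 247 − 160.55 = 86.45→86, 64 − 41.6 = 22.4→22) → #0A5616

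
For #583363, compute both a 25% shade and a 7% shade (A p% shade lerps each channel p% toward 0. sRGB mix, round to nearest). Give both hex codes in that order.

#42264A, #522F5C

#583363 is rgb(88, 51, 99).
25% shade:
  R: 88 + 0.25×(0−88) = 88 − 22 = 66 → 66
  G: 51 − 12.75 = 38.25 → 38
  B: 99 − 24.75 = 74.25 → 74
  → #42264A
7% shade:
  R: 88 + 0.07×(0−88) = 88 − 6.16 = 81.84 → 82
  G: 51 + 0.07×(0−51) = 51 − 3.57 = 47.43 → 47
  B: 99 − 6.93 = 92.07 → 92
  → #522F5C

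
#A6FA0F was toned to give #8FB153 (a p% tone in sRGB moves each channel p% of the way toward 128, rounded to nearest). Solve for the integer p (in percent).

#A6FA0F is rgb(166, 250, 15); #8FB153 is rgb(143, 177, 83).
On the G channel (widest range): 177 ≈ 250 + (p/100)(128 − 250), so p ≈ 100×(177 − 250)/(128 − 250) = -7300/-122 = 59.84.
p = 60 reproduces all three channels after rounding.

60%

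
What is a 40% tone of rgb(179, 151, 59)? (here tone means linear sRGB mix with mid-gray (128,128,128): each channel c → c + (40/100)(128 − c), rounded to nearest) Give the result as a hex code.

Per channel, c → c + 0.4(128 − c):
  R: 179 + 0.4×(128−179) = 179 − 20.4 = 158.6 → 159
  G: 151 + 0.4×(128−151) = 151 − 9.2 = 141.8 → 142
  B: 59 + 27.6 = 86.6 → 87
rgb(159, 142, 87) = #9F8E57.

#9F8E57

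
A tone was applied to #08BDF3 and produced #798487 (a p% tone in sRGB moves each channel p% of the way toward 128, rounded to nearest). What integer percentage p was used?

94%

#08BDF3 is rgb(8, 189, 243); #798487 is rgb(121, 132, 135).
On the R channel (widest range): 121 ≈ 8 + (p/100)(128 − 8), so p ≈ 100×(121 − 8)/(128 − 8) = 11300/120 = 94.17.
p = 94 reproduces all three channels after rounding.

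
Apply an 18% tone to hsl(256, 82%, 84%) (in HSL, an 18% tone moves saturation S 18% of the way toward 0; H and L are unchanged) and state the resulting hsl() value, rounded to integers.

S moves 18% from 82 toward 0: 82 − 14.76 = 67.24 → 67.
H and L are unchanged.

hsl(256, 67%, 84%)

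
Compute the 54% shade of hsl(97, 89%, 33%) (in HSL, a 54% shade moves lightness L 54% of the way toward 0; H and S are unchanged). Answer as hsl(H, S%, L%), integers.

L moves 54% from 33 toward 0: 33 − 17.82 = 15.18 → 15.
H and S are unchanged.

hsl(97, 89%, 15%)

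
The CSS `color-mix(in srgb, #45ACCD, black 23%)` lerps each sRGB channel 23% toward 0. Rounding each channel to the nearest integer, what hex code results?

#35849E

#45ACCD is rgb(69, 172, 205).
Lerp each channel 23% toward 0:
  R: 69 + 0.23×(0−69) = 69 − 15.87 = 53.13 → 53
  G: 172 + 0.23×(0−172) = 172 − 39.56 = 132.44 → 132
  B: 205 + 0.23×(0−205) = 205 − 47.15 = 157.85 → 158
rgb(53, 132, 158) = #35849E.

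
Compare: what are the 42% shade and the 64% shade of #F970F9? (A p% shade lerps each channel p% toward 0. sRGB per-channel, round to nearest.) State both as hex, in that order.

#F970F9 is rgb(249, 112, 249).
42% shade:
  R: 249 − 104.58 = 144.42 → 144
  G: 112 − 47.04 = 64.96 → 65
  B: 249 − 104.58 = 144.42 → 144
  → #904190
64% shade:
  R: 249 − 159.36 = 89.64 → 90
  G: 112 − 71.68 = 40.32 → 40
  B: 249 + 0.64×(0−249) = 249 − 159.36 = 89.64 → 90
  → #5A285A

#904190, #5A285A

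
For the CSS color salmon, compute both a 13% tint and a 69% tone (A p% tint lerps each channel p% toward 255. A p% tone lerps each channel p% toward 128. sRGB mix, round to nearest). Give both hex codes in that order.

#FB9184, #A6807C

CSS salmon is rgb(250, 128, 114).
13% tint:
  R: 250 + 0.13×(255−250) = 250 + 0.65 = 250.65 → 251
  G: 128 + 0.13×(255−128) = 128 + 16.51 = 144.51 → 145
  B: 114 + 0.13×(255−114) = 114 + 18.33 = 132.33 → 132
  → #FB9184
69% tone:
  R: 250 − 84.18 = 165.82 → 166
  G: 128 + 0 = 128 → 128
  B: 114 + 9.66 = 123.66 → 124
  → #A6807C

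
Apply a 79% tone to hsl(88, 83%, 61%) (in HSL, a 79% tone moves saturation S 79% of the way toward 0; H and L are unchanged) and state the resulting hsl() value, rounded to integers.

hsl(88, 17%, 61%)

S moves 79% from 83 toward 0: 83 − 65.57 = 17.43 → 17.
H and L are unchanged.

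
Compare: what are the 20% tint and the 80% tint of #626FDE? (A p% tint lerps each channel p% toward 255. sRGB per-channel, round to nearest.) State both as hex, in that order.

#818CE5, #E0E2F8

#626FDE is rgb(98, 111, 222).
20% tint:
  R: 98 + 0.2×(255−98) = 98 + 31.4 = 129.4 → 129
  G: 111 + 28.8 = 139.8 → 140
  B: 222 + 0.2×(255−222) = 222 + 6.6 = 228.6 → 229
  → #818CE5
80% tint:
  R: 98 + 125.6 = 223.6 → 224
  G: 111 + 115.2 = 226.2 → 226
  B: 222 + 0.8×(255−222) = 222 + 26.4 = 248.4 → 248
  → #E0E2F8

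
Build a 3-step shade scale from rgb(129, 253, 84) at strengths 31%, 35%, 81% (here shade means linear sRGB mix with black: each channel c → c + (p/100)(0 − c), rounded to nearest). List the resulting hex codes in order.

31%: (129 − 39.99 = 89.01→89, 253 − 78.43 = 174.57→175, 84 − 26.04 = 57.96→58) → #59AF3A
35%: (129 − 45.15 = 83.85→84, 253 − 88.55 = 164.45→164, 84 − 29.4 = 54.6→55) → #54A437
81%: (129 − 104.49 = 24.51→25, 253 − 204.93 = 48.07→48, 84 − 68.04 = 15.96→16) → #193010

#59AF3A, #54A437, #193010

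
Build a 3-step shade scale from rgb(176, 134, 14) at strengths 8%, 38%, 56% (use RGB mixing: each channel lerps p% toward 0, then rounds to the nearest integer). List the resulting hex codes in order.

8%: (176 − 14.08 = 161.92→162, 134 − 10.72 = 123.28→123, 14 − 1.12 = 12.88→13) → #A27B0D
38%: (176 − 66.88 = 109.12→109, 134 − 50.92 = 83.08→83, 14 − 5.32 = 8.68→9) → #6D5309
56%: (176 − 98.56 = 77.44→77, 134 − 75.04 = 58.96→59, 14 − 7.84 = 6.16→6) → #4D3B06

#A27B0D, #6D5309, #4D3B06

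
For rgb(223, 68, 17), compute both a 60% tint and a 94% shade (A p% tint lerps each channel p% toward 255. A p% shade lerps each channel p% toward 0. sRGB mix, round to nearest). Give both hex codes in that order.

#f2b4a0, #0d0401

60% tint:
  R: 223 + 0.6×(255−223) = 223 + 19.2 = 242.2 → 242
  G: 68 + 0.6×(255−68) = 68 + 112.2 = 180.2 → 180
  B: 17 + 142.8 = 159.8 → 160
  → #f2b4a0
94% shade:
  R: 223 + 0.94×(0−223) = 223 − 209.62 = 13.38 → 13
  G: 68 + 0.94×(0−68) = 68 − 63.92 = 4.08 → 4
  B: 17 + 0.94×(0−17) = 17 − 15.98 = 1.02 → 1
  → #0d0401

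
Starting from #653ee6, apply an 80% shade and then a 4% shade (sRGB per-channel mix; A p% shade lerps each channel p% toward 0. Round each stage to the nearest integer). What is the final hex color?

#653ee6 is rgb(101, 62, 230).
An 80% shade moves each channel 80% toward 0:
  R: 101 − 80.8 = 20.2 → 20
  G: 62 + 0.8×(0−62) = 62 − 49.6 = 12.4 → 12
  B: 230 + 0.8×(0−230) = 230 − 184 = 46 → 46
After the shade: rgb(20, 12, 46) = #140c2e.
Per channel, c → c + 0.04(0 − c):
  R: 20 − 0.8 = 19.2 → 19
  G: 12 − 0.48 = 11.52 → 12
  B: 46 − 1.84 = 44.16 → 44
rgb(19, 12, 44) = #130c2c.

#130c2c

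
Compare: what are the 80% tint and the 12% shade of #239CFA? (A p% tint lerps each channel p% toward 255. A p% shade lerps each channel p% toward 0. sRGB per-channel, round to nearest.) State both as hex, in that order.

#D3EBFE, #1F89DC

#239CFA is rgb(35, 156, 250).
80% tint:
  R: 35 + 0.8×(255−35) = 35 + 176 = 211 → 211
  G: 156 + 79.2 = 235.2 → 235
  B: 250 + 0.8×(255−250) = 250 + 4 = 254 → 254
  → #D3EBFE
12% shade:
  R: 35 − 4.2 = 30.8 → 31
  G: 156 − 18.72 = 137.28 → 137
  B: 250 + 0.12×(0−250) = 250 − 30 = 220 → 220
  → #1F89DC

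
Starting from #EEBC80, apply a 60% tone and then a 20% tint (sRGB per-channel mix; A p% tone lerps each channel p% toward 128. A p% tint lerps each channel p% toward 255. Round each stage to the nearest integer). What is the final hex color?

#BDAD99

#EEBC80 is rgb(238, 188, 128).
Lerp each channel 60% toward 128:
  R: 238 + 0.6×(128−238) = 238 − 66 = 172 → 172
  G: 188 + 0.6×(128−188) = 188 − 36 = 152 → 152
  B: 128 + 0 = 128 → 128
After the tone: rgb(172, 152, 128) = #AC9880.
Per channel, c → c + 0.2(255 − c):
  R: 172 + 16.6 = 188.6 → 189
  G: 152 + 0.2×(255−152) = 152 + 20.6 = 172.6 → 173
  B: 128 + 25.4 = 153.4 → 153
rgb(189, 173, 153) = #BDAD99.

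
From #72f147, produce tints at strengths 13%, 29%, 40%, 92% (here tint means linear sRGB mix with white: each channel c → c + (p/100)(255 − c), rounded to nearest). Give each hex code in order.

#72f147 is rgb(114, 241, 71).
13%: (114 + 18.33 = 132.33→132, 241 + 1.82 = 242.82→243, 71 + 23.92 = 94.92→95) → #84f35f
29%: (114 + 40.89 = 154.89→155, 241 + 4.06 = 245.06→245, 71 + 53.36 = 124.36→124) → #9bf57c
40%: (114 + 56.4 = 170.4→170, 241 + 5.6 = 246.6→247, 71 + 73.6 = 144.6→145) → #aaf791
92%: (114 + 129.72 = 243.72→244, 241 + 12.88 = 253.88→254, 71 + 169.28 = 240.28→240) → #f4fef0

#84f35f, #9bf57c, #aaf791, #f4fef0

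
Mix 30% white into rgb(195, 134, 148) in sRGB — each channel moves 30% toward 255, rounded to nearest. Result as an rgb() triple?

Per channel, c → c + 0.3(255 − c):
  R: 195 + 0.3×(255−195) = 195 + 18 = 213 → 213
  G: 134 + 0.3×(255−134) = 134 + 36.3 = 170.3 → 170
  B: 148 + 32.1 = 180.1 → 180

rgb(213, 170, 180)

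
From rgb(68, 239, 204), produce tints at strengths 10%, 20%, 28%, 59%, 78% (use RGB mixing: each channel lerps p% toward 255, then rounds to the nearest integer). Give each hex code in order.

#57f1d1, #69f2d6, #78f3da, #b2f8ea, #d6fbf4

10%: (68 + 18.7 = 86.7→87, 239 + 1.6 = 240.6→241, 204 + 5.1 = 209.1→209) → #57f1d1
20%: (68 + 37.4 = 105.4→105, 239 + 3.2 = 242.2→242, 204 + 10.2 = 214.2→214) → #69f2d6
28%: (68 + 52.36 = 120.36→120, 239 + 4.48 = 243.48→243, 204 + 14.28 = 218.28→218) → #78f3da
59%: (68 + 110.33 = 178.33→178, 239 + 9.44 = 248.44→248, 204 + 30.09 = 234.09→234) → #b2f8ea
78%: (68 + 145.86 = 213.86→214, 239 + 12.48 = 251.48→251, 204 + 39.78 = 243.78→244) → #d6fbf4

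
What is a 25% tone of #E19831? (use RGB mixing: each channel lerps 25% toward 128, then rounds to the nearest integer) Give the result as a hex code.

#C99245

#E19831 is rgb(225, 152, 49).
A 25% tone moves each channel 25% toward 128:
  R: 225 − 24.25 = 200.75 → 201
  G: 152 − 6 = 146 → 146
  B: 49 + 19.75 = 68.75 → 69
rgb(201, 146, 69) = #C99245.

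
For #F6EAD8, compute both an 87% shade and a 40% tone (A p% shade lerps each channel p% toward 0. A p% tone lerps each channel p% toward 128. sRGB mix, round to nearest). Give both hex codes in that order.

#201E1C, #C7C0B5

#F6EAD8 is rgb(246, 234, 216).
87% shade:
  R: 246 − 214.02 = 31.98 → 32
  G: 234 − 203.58 = 30.42 → 30
  B: 216 − 187.92 = 28.08 → 28
  → #201E1C
40% tone:
  R: 246 + 0.4×(128−246) = 246 − 47.2 = 198.8 → 199
  G: 234 − 42.4 = 191.6 → 192
  B: 216 + 0.4×(128−216) = 216 − 35.2 = 180.8 → 181
  → #C7C0B5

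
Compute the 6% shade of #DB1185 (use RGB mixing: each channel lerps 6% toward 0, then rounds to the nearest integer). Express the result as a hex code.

#CE107D

#DB1185 is rgb(219, 17, 133).
Lerp each channel 6% toward 0:
  R: 219 + 0.06×(0−219) = 219 − 13.14 = 205.86 → 206
  G: 17 + 0.06×(0−17) = 17 − 1.02 = 15.98 → 16
  B: 133 − 7.98 = 125.02 → 125
rgb(206, 16, 125) = #CE107D.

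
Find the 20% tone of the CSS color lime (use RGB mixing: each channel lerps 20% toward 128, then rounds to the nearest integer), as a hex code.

CSS lime is rgb(0, 255, 0).
Per channel, c → c + 0.2(128 − c):
  R: 0 + 0.2×(128−0) = 0 + 25.6 = 25.6 → 26
  G: 255 + 0.2×(128−255) = 255 − 25.4 = 229.6 → 230
  B: 0 + 0.2×(128−0) = 0 + 25.6 = 25.6 → 26
rgb(26, 230, 26) = #1AE61A.

#1AE61A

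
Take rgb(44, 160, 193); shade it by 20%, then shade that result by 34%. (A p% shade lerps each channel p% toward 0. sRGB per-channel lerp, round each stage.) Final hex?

#175466

A 20% shade moves each channel 20% toward 0:
  R: 44 + 0.2×(0−44) = 44 − 8.8 = 35.2 → 35
  G: 160 + 0.2×(0−160) = 160 − 32 = 128 → 128
  B: 193 + 0.2×(0−193) = 193 − 38.6 = 154.4 → 154
After the shade: rgb(35, 128, 154) = #23809A.
A 34% shade moves each channel 34% toward 0:
  R: 35 + 0.34×(0−35) = 35 − 11.9 = 23.1 → 23
  G: 128 + 0.34×(0−128) = 128 − 43.52 = 84.48 → 84
  B: 154 + 0.34×(0−154) = 154 − 52.36 = 101.64 → 102
rgb(23, 84, 102) = #175466.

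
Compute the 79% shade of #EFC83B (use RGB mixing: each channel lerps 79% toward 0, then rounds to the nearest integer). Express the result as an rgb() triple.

rgb(50, 42, 12)

#EFC83B is rgb(239, 200, 59).
A 79% shade moves each channel 79% toward 0:
  R: 239 + 0.79×(0−239) = 239 − 188.81 = 50.19 → 50
  G: 200 − 158 = 42 → 42
  B: 59 + 0.79×(0−59) = 59 − 46.61 = 12.39 → 12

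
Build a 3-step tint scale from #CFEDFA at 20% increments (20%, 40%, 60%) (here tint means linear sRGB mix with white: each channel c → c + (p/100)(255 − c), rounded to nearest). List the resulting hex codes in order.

#CFEDFA is rgb(207, 237, 250).
20%: (207 + 9.6 = 216.6→217, 237 + 3.6 = 240.6→241, 250 + 1 = 251→251) → #D9F1FB
40%: (207 + 19.2 = 226.2→226, 237 + 7.2 = 244.2→244, 250 + 2 = 252→252) → #E2F4FC
60%: (207 + 28.8 = 235.8→236, 237 + 10.8 = 247.8→248, 250 + 3 = 253→253) → #ECF8FD

#D9F1FB, #E2F4FC, #ECF8FD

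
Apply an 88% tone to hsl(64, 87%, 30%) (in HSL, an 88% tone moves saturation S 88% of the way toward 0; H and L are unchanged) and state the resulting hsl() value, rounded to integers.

S moves 88% from 87 toward 0: 87 − 76.56 = 10.44 → 10.
H and L are unchanged.

hsl(64, 10%, 30%)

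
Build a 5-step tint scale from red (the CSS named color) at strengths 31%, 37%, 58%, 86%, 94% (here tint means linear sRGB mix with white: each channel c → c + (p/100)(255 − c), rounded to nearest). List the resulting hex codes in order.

#ff4f4f, #ff5e5e, #ff9494, #ffdbdb, #fff0f0

CSS red is rgb(255, 0, 0).
31%: (255→255, 0 + 79.05 = 79.05→79, 0 + 79.05 = 79.05→79) → #ff4f4f
37%: (255→255, 0 + 94.35 = 94.35→94, 0 + 94.35 = 94.35→94) → #ff5e5e
58%: (255→255, 0 + 147.9 = 147.9→148, 0 + 147.9 = 147.9→148) → #ff9494
86%: (255→255, 0 + 219.3 = 219.3→219, 0 + 219.3 = 219.3→219) → #ffdbdb
94%: (255→255, 0 + 239.7 = 239.7→240, 0 + 239.7 = 239.7→240) → #fff0f0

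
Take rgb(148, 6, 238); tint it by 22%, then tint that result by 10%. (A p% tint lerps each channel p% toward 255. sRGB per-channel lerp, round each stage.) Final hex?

Per channel, c → c + 0.22(255 − c):
  R: 148 + 23.54 = 171.54 → 172
  G: 6 + 54.78 = 60.78 → 61
  B: 238 + 3.74 = 241.74 → 242
After the tint: rgb(172, 61, 242) = #ac3df2.
A 10% tint moves each channel 10% toward 255:
  R: 172 + 0.1×(255−172) = 172 + 8.3 = 180.3 → 180
  G: 61 + 19.4 = 80.4 → 80
  B: 242 + 0.1×(255−242) = 242 + 1.3 = 243.3 → 243
rgb(180, 80, 243) = #b450f3.

#b450f3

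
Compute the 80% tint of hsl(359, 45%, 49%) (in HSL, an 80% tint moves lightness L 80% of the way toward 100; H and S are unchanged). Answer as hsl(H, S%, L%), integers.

hsl(359, 45%, 90%)

L moves 80% from 49 toward 100: 49 + 40.8 = 89.8 → 90.
H and S are unchanged.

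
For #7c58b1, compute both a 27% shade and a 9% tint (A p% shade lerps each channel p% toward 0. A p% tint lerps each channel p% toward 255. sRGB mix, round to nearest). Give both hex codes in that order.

#7c58b1 is rgb(124, 88, 177).
27% shade:
  R: 124 − 33.48 = 90.52 → 91
  G: 88 + 0.27×(0−88) = 88 − 23.76 = 64.24 → 64
  B: 177 − 47.79 = 129.21 → 129
  → #5b4081
9% tint:
  R: 124 + 11.79 = 135.79 → 136
  G: 88 + 15.03 = 103.03 → 103
  B: 177 + 7.02 = 184.02 → 184
  → #8867b8

#5b4081, #8867b8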